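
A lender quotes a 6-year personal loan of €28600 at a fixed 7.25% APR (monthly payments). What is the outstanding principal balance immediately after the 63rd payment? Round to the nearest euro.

€4,289

With monthly rate i = 7.25%/12 = 0.0060417, the balance after k of n payments is P · [(1+i)^n − (1+i)^k] / [(1+i)^n − 1].
(1+0.0060417)^72 = 1.54294234 and (1+0.0060417)^63 = 1.46152411, so the balance is 28,600 × (1.54294234 − 1.46152411) / (1.54294234 − 1) = €4,288.78.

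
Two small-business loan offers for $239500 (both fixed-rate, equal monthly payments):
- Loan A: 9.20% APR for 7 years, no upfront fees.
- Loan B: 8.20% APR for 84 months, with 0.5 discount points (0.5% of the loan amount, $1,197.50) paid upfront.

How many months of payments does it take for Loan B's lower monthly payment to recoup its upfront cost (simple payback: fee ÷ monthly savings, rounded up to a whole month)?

10 months

Loan A: monthly rate = 9.2%/12 = 0.0076667; payment = 239,500 × 0.0076667 / (1 − (1+0.0076667)^−84) = $3,877.69.
Loan B: at 8.20% the monthly rate is 0.0068333, so the payment is 239,500 × 0.0068333 / (1 − 1.0068333^−84) = $3,756.81.
Monthly savings = $3,877.69 − $3,756.81 = $120.88.
Break-even = $1,197.50 / $120.88 = 9.91 → 10 months.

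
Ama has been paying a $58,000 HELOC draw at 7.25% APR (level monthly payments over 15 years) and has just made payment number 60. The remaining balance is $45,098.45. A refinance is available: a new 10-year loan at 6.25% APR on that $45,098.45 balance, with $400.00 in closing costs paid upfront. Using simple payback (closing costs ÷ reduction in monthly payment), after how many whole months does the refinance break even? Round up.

18 months

Current payment = 58,000 × 7.25%/12 / (1 − (1+0.0060417)^−180) = $529.46.
Refinanced payment = 45,098.45 × 0.0052083 / (1 − (1+0.0052083)^−120) = $506.37.
Monthly savings = $529.46 − $506.37 = $23.09.
Break-even = $400.00 / $23.09 = 17.32 → 18 months.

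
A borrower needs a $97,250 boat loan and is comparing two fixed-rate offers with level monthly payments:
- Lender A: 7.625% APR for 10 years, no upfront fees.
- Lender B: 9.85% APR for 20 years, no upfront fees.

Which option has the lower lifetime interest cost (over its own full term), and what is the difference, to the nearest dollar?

Lender A by $83,634

Lender A: at 7.625% the monthly rate is 0.0063542, so the payment is 97,250 × 0.0063542 / (1 − 1.0063542^−120) = $1,160.73.
Total interest on Lender A = 120 × $1,160.73 − $97,250 = $42,037.60.
Lender B: monthly rate = 9.85%/12 = 0.0082083; payment = 97,250 × 0.0082083 / (1 − (1+0.0082083)^−240) = $928.84.
Total interest on Lender B = 240 × $928.84 − $97,250 = $125,671.60.
Lender A is lower by $83,634.00.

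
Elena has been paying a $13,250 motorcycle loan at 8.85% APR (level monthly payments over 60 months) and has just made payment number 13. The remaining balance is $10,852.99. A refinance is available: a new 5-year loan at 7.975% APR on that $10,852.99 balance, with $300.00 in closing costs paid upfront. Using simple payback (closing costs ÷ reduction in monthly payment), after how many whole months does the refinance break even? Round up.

6 months

Current payment = 13,250 × 8.85%/12 / (1 − (1+0.0073750)^−60) = $274.08.
Refinanced payment = 10,852.99 × 0.0066458 / (1 − (1+0.0066458)^−60) = $219.93.
Monthly savings = $274.08 − $219.93 = $54.15.
Break-even = $300.00 / $54.15 = 5.54 → 6 months.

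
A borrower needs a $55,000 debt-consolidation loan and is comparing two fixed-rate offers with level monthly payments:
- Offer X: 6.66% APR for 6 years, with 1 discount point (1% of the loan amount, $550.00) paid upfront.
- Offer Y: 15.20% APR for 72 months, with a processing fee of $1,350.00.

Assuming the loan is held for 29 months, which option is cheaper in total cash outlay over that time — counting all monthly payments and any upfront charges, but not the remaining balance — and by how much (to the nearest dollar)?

Offer X by $7,766

Offer X: at 6.66% the monthly rate is 0.0055500, so the payment is 55,000 × 0.0055500 / (1 − 1.0055500^−72) = $928.74.
Offer Y: at 15.20% the monthly rate is 0.0126667, so the payment is 55,000 × 0.0126667 / (1 − 1.0126667^−72) = $1,168.96.
Over 29 months: Offer X costs 29 × $928.74 + $550.00 = $27,483.46; Offer Y costs 29 × $1,168.96 + $1,350.00 = $35,249.84.
Offer X is cheaper by $35,249.84 − $27,483.46 = $7,766.38.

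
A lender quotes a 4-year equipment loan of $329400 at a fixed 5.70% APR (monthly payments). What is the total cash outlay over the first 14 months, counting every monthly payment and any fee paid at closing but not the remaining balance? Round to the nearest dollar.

$107,670

Monthly rate = 5.7%/12 = 0.0047500; payment = 329,400 × 0.0047500 / (1 − (1+0.0047500)^−48) = $7,690.74.
Total outlay = 14 × $7,690.74 = $107,670.36.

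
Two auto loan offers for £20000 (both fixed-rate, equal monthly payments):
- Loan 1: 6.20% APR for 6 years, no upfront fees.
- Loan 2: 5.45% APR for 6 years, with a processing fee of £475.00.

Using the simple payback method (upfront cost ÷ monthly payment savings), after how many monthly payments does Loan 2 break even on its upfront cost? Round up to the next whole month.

Loan 1: at 6.20% the monthly rate is 0.0051667, so the payment is 20,000 × 0.0051667 / (1 − 1.0051667^−72) = £333.35.
Loan 2: at 5.45% the monthly rate is 0.0045417, so the payment is 20,000 × 0.0045417 / (1 − 1.0045417^−72) = £326.29.
Monthly savings = £333.35 − £326.29 = £7.06.
Break-even = £475.00 / £7.06 = 67.28 → 68 months.

68 months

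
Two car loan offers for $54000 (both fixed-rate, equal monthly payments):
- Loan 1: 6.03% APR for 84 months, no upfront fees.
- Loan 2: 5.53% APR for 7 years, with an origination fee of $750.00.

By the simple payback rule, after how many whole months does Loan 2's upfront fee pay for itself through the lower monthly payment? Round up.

Loan 1: monthly rate = 6.03%/12 = 0.0050250; payment = 54,000 × 0.0050250 / (1 − (1+0.0050250)^−84) = $789.64.
Loan 2: monthly rate = 5.53%/12 = 0.0046083; payment = 54,000 × 0.0046083 / (1 − (1+0.0046083)^−84) = $776.75.
Monthly savings = $789.64 − $776.75 = $12.89.
Break-even = $750.00 / $12.89 = 58.18 → 59 months.

59 months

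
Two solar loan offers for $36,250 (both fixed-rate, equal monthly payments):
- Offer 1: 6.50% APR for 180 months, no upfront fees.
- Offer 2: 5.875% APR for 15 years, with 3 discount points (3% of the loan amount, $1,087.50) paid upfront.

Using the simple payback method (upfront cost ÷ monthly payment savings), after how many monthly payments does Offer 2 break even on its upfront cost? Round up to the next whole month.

Offer 1: at 6.50% the monthly rate is 0.0054167, so the payment is 36,250 × 0.0054167 / (1 − 1.0054167^−180) = $315.78.
Offer 2: monthly rate = 5.875%/12 = 0.0048958; payment = 36,250 × 0.0048958 / (1 − (1+0.0048958)^−180) = $303.46.
Monthly savings = $315.78 − $303.46 = $12.32.
Break-even = $1,087.50 / $12.32 = 88.27 → 89 months.

89 months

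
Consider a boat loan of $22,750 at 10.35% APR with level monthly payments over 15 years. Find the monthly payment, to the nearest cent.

$249.37

Monthly rate = 10.35%/12 = 0.0086250; payment = 22,750 × 0.0086250 / (1 − (1+0.0086250)^−180) = $249.37.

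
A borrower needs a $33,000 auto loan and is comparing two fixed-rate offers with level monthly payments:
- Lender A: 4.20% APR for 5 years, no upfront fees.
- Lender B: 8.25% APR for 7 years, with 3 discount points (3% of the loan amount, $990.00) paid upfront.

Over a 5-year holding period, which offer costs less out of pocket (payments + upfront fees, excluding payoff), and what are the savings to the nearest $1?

Lender B by $4,546

Lender A: monthly rate = 4.2%/12 = 0.0035000; payment = 33,000 × 0.0035000 / (1 − (1+0.0035000)^−60) = $610.73.
Lender B: at 8.25% the monthly rate is 0.0068750, so the payment is 33,000 × 0.0068750 / (1 − 1.0068750^−84) = $518.46.
Over 60 months: Lender A costs 60 × $610.73 = $36,643.80; Lender B costs 60 × $518.46 + $990.00 = $32,097.60.
Lender B is cheaper by $36,643.80 − $32,097.60 = $4,546.20.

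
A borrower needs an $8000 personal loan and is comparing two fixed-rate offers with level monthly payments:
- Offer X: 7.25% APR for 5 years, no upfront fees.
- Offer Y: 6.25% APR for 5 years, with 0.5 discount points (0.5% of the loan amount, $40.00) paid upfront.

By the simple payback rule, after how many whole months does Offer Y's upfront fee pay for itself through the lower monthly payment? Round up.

11 months

Offer X: at 7.25% the monthly rate is 0.0060417, so the payment is 8,000 × 0.0060417 / (1 − 1.0060417^−60) = $159.35.
Offer Y: monthly rate = 6.25%/12 = 0.0052083; payment = 8,000 × 0.0052083 / (1 − (1+0.0052083)^−60) = $155.59.
Monthly savings = $159.35 − $155.59 = $3.76.
Break-even = $40.00 / $3.76 = 10.64 → 11 months.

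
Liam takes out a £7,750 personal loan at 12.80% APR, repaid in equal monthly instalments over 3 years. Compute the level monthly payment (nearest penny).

At 12.80% the monthly rate is 0.0106667, so the payment is 7,750 × 0.0106667 / (1 − 1.0106667^−36) = £260.38.

£260.38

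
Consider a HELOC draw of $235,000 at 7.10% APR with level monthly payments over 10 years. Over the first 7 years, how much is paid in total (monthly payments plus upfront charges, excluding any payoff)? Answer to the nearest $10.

Monthly rate = 7.1%/12 = 0.0059167; payment = 235,000 × 0.0059167 / (1 − (1+0.0059167)^−120) = $2,740.68.
Total outlay = 84 × $2,740.68 = $230,217.12.

$230,220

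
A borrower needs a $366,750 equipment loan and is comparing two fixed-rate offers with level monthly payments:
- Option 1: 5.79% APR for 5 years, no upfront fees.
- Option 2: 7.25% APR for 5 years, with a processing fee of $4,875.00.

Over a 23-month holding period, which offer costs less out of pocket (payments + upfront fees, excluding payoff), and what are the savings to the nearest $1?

Option 1: monthly rate = 5.79%/12 = 0.0048250; payment = 366,750 × 0.0048250 / (1 − (1+0.0048250)^−60) = $7,054.55.
Option 2: at 7.25% the monthly rate is 0.0060417, so the payment is 366,750 × 0.0060417 / (1 − 1.0060417^−60) = $7,305.43.
Over 23 months: Option 1 costs 23 × $7,054.55 = $162,254.65; Option 2 costs 23 × $7,305.43 + $4,875.00 = $172,899.89.
Option 1 is cheaper by $172,899.89 − $162,254.65 = $10,645.24.

Option 1 by $10,645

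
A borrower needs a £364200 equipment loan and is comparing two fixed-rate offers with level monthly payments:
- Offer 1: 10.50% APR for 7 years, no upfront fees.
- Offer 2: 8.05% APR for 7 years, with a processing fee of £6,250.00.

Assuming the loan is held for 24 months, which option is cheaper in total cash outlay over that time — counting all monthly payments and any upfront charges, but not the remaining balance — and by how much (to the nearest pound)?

Offer 1: at 10.50% the monthly rate is 0.0087500, so the payment is 364,200 × 0.0087500 / (1 − 1.0087500^−84) = £6,140.66.
Offer 2: monthly rate = 8.05%/12 = 0.0067083; payment = 364,200 × 0.0067083 / (1 − (1+0.0067083)^−84) = £5,685.58.
Over 24 months: Offer 1 costs 24 × £6,140.66 = £147,375.84; Offer 2 costs 24 × £5,685.58 + £6,250.00 = £142,703.92.
Offer 2 is cheaper by £147,375.84 − £142,703.92 = £4,671.92.

Offer 2 by £4,672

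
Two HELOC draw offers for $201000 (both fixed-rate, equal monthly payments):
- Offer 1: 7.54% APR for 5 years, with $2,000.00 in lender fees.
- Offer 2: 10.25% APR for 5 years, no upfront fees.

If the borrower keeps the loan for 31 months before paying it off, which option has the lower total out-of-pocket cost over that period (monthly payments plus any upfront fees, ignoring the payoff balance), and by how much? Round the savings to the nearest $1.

Offer 1 by $6,183

Offer 1: at 7.54% the monthly rate is 0.0062833, so the payment is 201,000 × 0.0062833 / (1 − 1.0062833^−60) = $4,031.45.
Offer 2: monthly rate = 10.25%/12 = 0.0085417; payment = 201,000 × 0.0085417 / (1 − (1+0.0085417)^−60) = $4,295.42.
Over 31 months: Offer 1 costs 31 × $4,031.45 + $2,000.00 = $126,974.95; Offer 2 costs 31 × $4,295.42 = $133,158.02.
Offer 1 is cheaper by $133,158.02 − $126,974.95 = $6,183.07.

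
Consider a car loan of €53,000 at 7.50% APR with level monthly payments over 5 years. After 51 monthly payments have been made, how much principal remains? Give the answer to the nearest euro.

€9,266

With monthly rate i = 7.5%/12 = 0.0062500, the balance after k of n payments is P · [(1+i)^n − (1+i)^k] / [(1+i)^n − 1].
(1+0.0062500)^60 = 1.45329441 and (1+0.0062500)^51 = 1.37404375, so the balance is 53,000 × (1.45329441 − 1.37404375) / (1.45329441 − 1) = €9,266.13.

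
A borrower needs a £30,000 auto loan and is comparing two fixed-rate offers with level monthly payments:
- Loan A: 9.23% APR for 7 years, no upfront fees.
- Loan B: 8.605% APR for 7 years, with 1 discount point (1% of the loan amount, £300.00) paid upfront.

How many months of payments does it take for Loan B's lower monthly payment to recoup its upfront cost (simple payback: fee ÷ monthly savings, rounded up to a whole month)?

32 months

Loan A: at 9.23% the monthly rate is 0.0076917, so the payment is 30,000 × 0.0076917 / (1 − 1.0076917^−84) = £486.18.
Loan B: monthly rate = 8.605%/12 = 0.0071708; payment = 30,000 × 0.0071708 / (1 − (1+0.0071708)^−84) = £476.68.
Monthly savings = £486.18 − £476.68 = £9.50.
Break-even = £300.00 / £9.50 = 31.58 → 32 months.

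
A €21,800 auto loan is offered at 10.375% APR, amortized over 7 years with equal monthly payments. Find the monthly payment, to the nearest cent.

At 10.375% the monthly rate is 0.0086458, so the payment is 21,800 × 0.0086458 / (1 − 1.0086458^−84) = €366.14.

€366.14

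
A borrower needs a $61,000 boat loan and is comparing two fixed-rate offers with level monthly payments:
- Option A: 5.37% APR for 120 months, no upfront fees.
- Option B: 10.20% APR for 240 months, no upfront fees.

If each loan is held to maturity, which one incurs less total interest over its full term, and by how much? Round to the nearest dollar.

Option A by $64,254

Option A: at 5.37% the monthly rate is 0.0044750, so the payment is 61,000 × 0.0044750 / (1 − 1.0044750^−120) = $658.09.
Total interest on Option A = 120 × $658.09 − $61,000 = $17,970.80.
Option B: monthly rate = 10.2%/12 = 0.0085000; payment = 61,000 × 0.0085000 / (1 − (1+0.0085000)^−240) = $596.77.
Total interest on Option B = 240 × $596.77 − $61,000 = $82,224.80.
Option A is lower by $64,254.00.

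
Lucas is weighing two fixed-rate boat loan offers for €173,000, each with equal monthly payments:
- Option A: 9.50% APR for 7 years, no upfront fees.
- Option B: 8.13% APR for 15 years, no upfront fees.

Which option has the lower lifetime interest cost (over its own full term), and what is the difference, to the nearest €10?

Option A by €62,420

Option A: at 9.50% the monthly rate is 0.0079167, so the payment is 173,000 × 0.0079167 / (1 − 1.0079167^−84) = €2,827.51.
Total interest on Option A = 84 × €2,827.51 − €173,000 = €64,510.84.
Option B: monthly rate = 8.13%/12 = 0.0067750; payment = 173,000 × 0.0067750 / (1 − (1+0.0067750)^−180) = €1,666.29.
Total interest on Option B = 180 × €1,666.29 − €173,000 = €126,932.20.
Option A is lower by €62,421.36.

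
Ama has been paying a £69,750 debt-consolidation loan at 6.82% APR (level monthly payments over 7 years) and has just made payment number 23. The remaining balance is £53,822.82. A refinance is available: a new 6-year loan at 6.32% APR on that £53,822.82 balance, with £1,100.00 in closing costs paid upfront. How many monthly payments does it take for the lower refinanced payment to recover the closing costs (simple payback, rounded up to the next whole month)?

Current payment = 69,750 × 6.82%/12 / (1 − (1+0.0056833)^−84) = £1,046.59.
Refinanced payment = 53,822.82 × 0.0052667 / (1 − (1+0.0052667)^−72) = £900.15.
Monthly savings = £1,046.59 − £900.15 = £146.44.
Break-even = £1,100.00 / £146.44 = 7.51 → 8 months.

8 months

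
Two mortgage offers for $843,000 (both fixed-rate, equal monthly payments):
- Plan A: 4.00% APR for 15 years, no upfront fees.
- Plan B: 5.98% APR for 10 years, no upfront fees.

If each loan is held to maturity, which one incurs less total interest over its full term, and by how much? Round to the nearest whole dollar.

Plan A: monthly rate = 4%/12 = 0.0033333; payment = 843,000 × 0.0033333 / (1 − (1+0.0033333)^−180) = $6,235.57.
Total interest on Plan A = 180 × $6,235.57 − $843,000 = $279,402.60.
Plan B: at 5.98% the monthly rate is 0.0049833, so the payment is 843,000 × 0.0049833 / (1 − 1.0049833^−120) = $9,350.56.
Total interest on Plan B = 120 × $9,350.56 − $843,000 = $279,067.20.
Plan B is lower by $335.40.

Plan B by $335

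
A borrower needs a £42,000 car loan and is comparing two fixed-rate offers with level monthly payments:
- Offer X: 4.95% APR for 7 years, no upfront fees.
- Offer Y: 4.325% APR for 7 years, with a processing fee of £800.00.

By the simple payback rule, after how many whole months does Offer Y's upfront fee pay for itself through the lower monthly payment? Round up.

Offer X: at 4.95% the monthly rate is 0.0041250, so the payment is 42,000 × 0.0041250 / (1 − 1.0041250^−84) = £592.64.
Offer Y: monthly rate = 4.325%/12 = 0.0036042; payment = 42,000 × 0.0036042 / (1 − (1+0.0036042)^−84) = £580.39.
Monthly savings = £592.64 − £580.39 = £12.25.
Break-even = £800.00 / £12.25 = 65.31 → 66 months.

66 months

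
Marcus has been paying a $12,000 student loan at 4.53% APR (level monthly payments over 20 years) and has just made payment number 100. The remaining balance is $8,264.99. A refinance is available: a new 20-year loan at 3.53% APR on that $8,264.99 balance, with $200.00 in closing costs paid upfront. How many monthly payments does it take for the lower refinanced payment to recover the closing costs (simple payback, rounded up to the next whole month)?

8 months

Current payment = 12,000 × 4.53%/12 / (1 − (1+0.0037750)^−240) = $76.11.
Refinanced payment = 8,264.99 × 0.0029417 / (1 − (1+0.0029417)^−240) = $48.06.
Monthly savings = $76.11 − $48.06 = $28.05.
Break-even = $200.00 / $28.05 = 7.13 → 8 months.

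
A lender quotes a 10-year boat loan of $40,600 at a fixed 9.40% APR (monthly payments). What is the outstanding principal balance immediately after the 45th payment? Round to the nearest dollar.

With monthly rate i = 9.4%/12 = 0.0078333, the balance after k of n payments is P · [(1+i)^n − (1+i)^k] / [(1+i)^n − 1].
(1+0.0078333)^120 = 2.55062250 and (1+0.0078333)^45 = 1.42066709, so the balance is 40,600 × (2.55062250 − 1.42066709) / (2.55062250 − 1) = $29,585.66.

$29,586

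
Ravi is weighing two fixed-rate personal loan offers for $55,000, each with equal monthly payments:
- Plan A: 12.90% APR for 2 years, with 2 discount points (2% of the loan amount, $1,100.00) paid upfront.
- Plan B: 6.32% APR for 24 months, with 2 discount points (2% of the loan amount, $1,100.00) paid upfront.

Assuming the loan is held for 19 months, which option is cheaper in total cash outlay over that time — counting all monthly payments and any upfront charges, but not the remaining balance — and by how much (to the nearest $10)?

Plan A: monthly rate = 12.9%/12 = 0.0107500; payment = 55,000 × 0.0107500 / (1 − (1+0.0107500)^−24) = $2,612.22.
Plan B: monthly rate = 6.32%/12 = 0.0052667; payment = 55,000 × 0.0052667 / (1 − (1+0.0052667)^−24) = $2,445.57.
Over 19 months: Plan A costs 19 × $2,612.22 + $1,100.00 = $50,732.18; Plan B costs 19 × $2,445.57 + $1,100.00 = $47,565.83.
Plan B is cheaper by $50,732.18 − $47,565.83 = $3,166.35.

Plan B by $3,170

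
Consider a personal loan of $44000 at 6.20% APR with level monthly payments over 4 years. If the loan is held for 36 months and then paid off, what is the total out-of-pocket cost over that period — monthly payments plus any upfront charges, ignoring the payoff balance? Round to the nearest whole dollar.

Monthly rate = 6.2%/12 = 0.0051667; payment = 44,000 × 0.0051667 / (1 − (1+0.0051667)^−48) = $1,037.38.
Total outlay = 36 × $1,037.38 = $37,345.68.

$37,346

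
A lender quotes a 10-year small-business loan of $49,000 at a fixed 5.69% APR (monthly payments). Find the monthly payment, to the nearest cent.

Monthly rate = 5.69%/12 = 0.0047417; payment = 49,000 × 0.0047417 / (1 − (1+0.0047417)^−120) = $536.40.

$536.40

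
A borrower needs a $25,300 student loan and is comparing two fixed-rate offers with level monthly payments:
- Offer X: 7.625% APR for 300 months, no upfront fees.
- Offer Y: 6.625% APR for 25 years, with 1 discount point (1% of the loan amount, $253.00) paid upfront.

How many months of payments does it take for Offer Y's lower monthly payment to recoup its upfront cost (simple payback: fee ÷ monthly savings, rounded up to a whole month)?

Offer X: at 7.625% the monthly rate is 0.0063542, so the payment is 25,300 × 0.0063542 / (1 − 1.0063542^−300) = $189.03.
Offer Y: monthly rate = 6.625%/12 = 0.0055208; payment = 25,300 × 0.0055208 / (1 − (1+0.0055208)^−300) = $172.81.
Monthly savings = $189.03 − $172.81 = $16.22.
Break-even = $253.00 / $16.22 = 15.60 → 16 months.

16 months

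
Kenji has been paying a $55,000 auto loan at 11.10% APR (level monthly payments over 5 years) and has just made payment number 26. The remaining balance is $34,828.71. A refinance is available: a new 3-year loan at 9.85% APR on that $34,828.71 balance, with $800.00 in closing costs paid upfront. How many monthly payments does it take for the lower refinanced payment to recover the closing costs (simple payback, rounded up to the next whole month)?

Current payment = 55,000 × 11.1%/12 / (1 − (1+0.0092500)^−60) = $1,198.58.
Refinanced payment = 34,828.71 × 0.0082083 / (1 − (1+0.0082083)^−36) = $1,121.37.
Monthly savings = $1,198.58 − $1,121.37 = $77.21.
Break-even = $800.00 / $77.21 = 10.36 → 11 months.

11 months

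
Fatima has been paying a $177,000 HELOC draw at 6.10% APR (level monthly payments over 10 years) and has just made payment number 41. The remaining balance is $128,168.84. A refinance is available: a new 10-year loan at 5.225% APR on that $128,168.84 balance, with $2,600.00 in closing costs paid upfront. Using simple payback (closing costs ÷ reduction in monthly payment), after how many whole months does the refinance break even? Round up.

5 months

Current payment = 177,000 × 6.1%/12 / (1 − (1+0.0050833)^−120) = $1,973.96.
Refinanced payment = 128,168.84 × 0.0043542 / (1 − (1+0.0043542)^−120) = $1,373.57.
Monthly savings = $1,973.96 − $1,373.57 = $600.39.
Break-even = $2,600.00 / $600.39 = 4.33 → 5 months.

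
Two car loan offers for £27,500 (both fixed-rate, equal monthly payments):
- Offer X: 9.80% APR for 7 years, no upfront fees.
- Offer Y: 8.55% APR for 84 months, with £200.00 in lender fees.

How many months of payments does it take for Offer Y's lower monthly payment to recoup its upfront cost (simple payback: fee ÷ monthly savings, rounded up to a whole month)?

12 months

Offer X: at 9.80% the monthly rate is 0.0081667, so the payment is 27,500 × 0.0081667 / (1 − 1.0081667^−84) = £453.70.
Offer Y: monthly rate = 8.55%/12 = 0.0071250; payment = 27,500 × 0.0071250 / (1 − (1+0.0071250)^−84) = £436.20.
Monthly savings = £453.70 − £436.20 = £17.50.
Break-even = £200.00 / £17.50 = 11.43 → 12 months.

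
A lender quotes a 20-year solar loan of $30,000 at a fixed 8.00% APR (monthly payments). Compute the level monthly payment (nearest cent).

Monthly rate = 8%/12 = 0.0066667; payment = 30,000 × 0.0066667 / (1 − (1+0.0066667)^−240) = $250.93.

$250.93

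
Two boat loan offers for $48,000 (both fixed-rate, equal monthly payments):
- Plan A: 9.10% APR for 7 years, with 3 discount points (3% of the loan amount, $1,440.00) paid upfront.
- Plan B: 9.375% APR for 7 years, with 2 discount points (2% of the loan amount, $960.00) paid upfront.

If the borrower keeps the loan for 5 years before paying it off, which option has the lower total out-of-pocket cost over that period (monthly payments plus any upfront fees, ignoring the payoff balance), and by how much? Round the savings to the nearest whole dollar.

Plan A: at 9.10% the monthly rate is 0.0075833, so the payment is 48,000 × 0.0075833 / (1 − 1.0075833^−84) = $774.71.
Plan B: monthly rate = 9.375%/12 = 0.0078125; payment = 48,000 × 0.0078125 / (1 − (1+0.0078125)^−84) = $781.44.
Over 60 months: Plan A costs 60 × $774.71 + $1,440.00 = $47,922.60; Plan B costs 60 × $781.44 + $960.00 = $47,846.40.
Plan B is cheaper by $47,922.60 − $47,846.40 = $76.20.

Plan B by $76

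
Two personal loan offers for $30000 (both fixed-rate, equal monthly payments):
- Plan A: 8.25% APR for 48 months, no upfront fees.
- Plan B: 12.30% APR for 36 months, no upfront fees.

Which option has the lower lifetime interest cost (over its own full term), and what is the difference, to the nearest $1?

Plan A: at 8.25% the monthly rate is 0.0068750, so the payment is 30,000 × 0.0068750 / (1 − 1.0068750^−48) = $735.91.
Total interest on Plan A = 48 × $735.91 − $30,000 = $5,323.68.
Plan B: monthly rate = 12.3%/12 = 0.0102500; payment = 30,000 × 0.0102500 / (1 − (1+0.0102500)^−36) = $1,000.73.
Total interest on Plan B = 36 × $1,000.73 − $30,000 = $6,026.28.
Plan A is lower by $702.60.

Plan A by $703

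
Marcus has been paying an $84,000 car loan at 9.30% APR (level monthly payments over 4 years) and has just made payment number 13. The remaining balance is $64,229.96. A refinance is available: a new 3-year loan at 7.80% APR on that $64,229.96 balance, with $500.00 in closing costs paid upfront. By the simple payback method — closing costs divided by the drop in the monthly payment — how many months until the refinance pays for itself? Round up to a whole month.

6 months

Current payment = 84,000 × 9.3%/12 / (1 − (1+0.0077500)^−48) = $2,102.33.
Refinanced payment = 64,229.96 × 0.0065000 / (1 − (1+0.0065000)^−36) = $2,006.81.
Monthly savings = $2,102.33 − $2,006.81 = $95.52.
Break-even = $500.00 / $95.52 = 5.23 → 6 months.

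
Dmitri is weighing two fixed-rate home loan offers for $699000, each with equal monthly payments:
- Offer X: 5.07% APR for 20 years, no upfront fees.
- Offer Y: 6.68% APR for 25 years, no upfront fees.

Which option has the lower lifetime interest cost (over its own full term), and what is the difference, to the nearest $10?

Offer X by $325,950

Offer X: at 5.07% the monthly rate is 0.0042250, so the payment is 699,000 × 0.0042250 / (1 − 1.0042250^−240) = $4,640.16.
Total interest on Offer X = 240 × $4,640.16 − $699,000 = $414,638.40.
Offer Y: at 6.68% the monthly rate is 0.0055667, so the payment is 699,000 × 0.0055667 / (1 − 1.0055667^−300) = $4,798.62.
Total interest on Offer Y = 300 × $4,798.62 − $699,000 = $740,586.00.
Offer X is lower by $325,947.60.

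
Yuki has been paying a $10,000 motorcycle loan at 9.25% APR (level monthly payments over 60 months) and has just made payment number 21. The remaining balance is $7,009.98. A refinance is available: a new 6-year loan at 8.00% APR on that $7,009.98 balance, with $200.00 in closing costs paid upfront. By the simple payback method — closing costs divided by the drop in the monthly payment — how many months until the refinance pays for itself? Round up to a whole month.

3 months

Current payment = 10,000 × 9.25%/12 / (1 − (1+0.0077083)^−60) = $208.80.
Refinanced payment = 7,009.98 × 0.0066667 / (1 − (1+0.0066667)^−72) = $122.91.
Monthly savings = $208.80 − $122.91 = $85.89.
Break-even = $200.00 / $85.89 = 2.33 → 3 months.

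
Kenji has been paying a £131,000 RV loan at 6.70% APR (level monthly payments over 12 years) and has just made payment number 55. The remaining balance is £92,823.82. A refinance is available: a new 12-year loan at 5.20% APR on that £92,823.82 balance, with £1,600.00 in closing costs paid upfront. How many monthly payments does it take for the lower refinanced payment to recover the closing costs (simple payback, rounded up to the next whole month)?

Current payment = 131,000 × 6.7%/12 / (1 − (1+0.0055833)^−144) = £1,326.32.
Refinanced payment = 92,823.82 × 0.0043333 / (1 − (1+0.0043333)^−144) = £867.86.
Monthly savings = £1,326.32 − £867.86 = £458.46.
Break-even = £1,600.00 / £458.46 = 3.49 → 4 months.

4 months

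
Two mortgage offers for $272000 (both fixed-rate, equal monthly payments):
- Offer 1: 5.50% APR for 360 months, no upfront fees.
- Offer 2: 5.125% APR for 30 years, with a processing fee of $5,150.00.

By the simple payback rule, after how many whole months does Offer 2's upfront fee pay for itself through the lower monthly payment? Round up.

Offer 1: monthly rate = 5.5%/12 = 0.0045833; payment = 272,000 × 0.0045833 / (1 − (1+0.0045833)^−360) = $1,544.39.
Offer 2: at 5.125% the monthly rate is 0.0042708, so the payment is 272,000 × 0.0042708 / (1 − 1.0042708^−360) = $1,481.00.
Monthly savings = $1,544.39 − $1,481.00 = $63.39.
Break-even = $5,150.00 / $63.39 = 81.24 → 82 months.

82 months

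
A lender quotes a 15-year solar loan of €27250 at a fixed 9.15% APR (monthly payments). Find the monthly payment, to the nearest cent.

At 9.15% the monthly rate is 0.0076250, so the payment is 27,250 × 0.0076250 / (1 − 1.0076250^−180) = €278.82.

€278.82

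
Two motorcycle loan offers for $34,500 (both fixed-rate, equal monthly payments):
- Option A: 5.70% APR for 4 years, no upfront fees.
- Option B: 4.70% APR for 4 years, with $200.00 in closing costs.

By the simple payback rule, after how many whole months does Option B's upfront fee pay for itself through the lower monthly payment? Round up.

13 months

Option A: monthly rate = 5.7%/12 = 0.0047500; payment = 34,500 × 0.0047500 / (1 − (1+0.0047500)^−48) = $805.50.
Option B: monthly rate = 4.7%/12 = 0.0039167; payment = 34,500 × 0.0039167 / (1 − (1+0.0039167)^−48) = $789.83.
Monthly savings = $805.50 − $789.83 = $15.67.
Break-even = $200.00 / $15.67 = 12.76 → 13 months.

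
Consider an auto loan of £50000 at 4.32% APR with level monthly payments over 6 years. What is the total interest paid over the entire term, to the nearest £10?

At 4.32% the monthly rate is 0.0036000, so the payment is 50,000 × 0.0036000 / (1 − 1.0036000^−72) = £789.57.
Total paid = 72 × £789.57 = £56,849.04; interest = £56,849.04 − £50,000 = £6,849.04.

£6,850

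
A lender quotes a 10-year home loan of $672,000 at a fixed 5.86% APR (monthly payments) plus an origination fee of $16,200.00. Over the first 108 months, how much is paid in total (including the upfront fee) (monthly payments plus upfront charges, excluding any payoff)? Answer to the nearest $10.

$816,850

At 5.86% the monthly rate is 0.0048833, so the payment is 672,000 × 0.0048833 / (1 − 1.0048833^−120) = $7,413.42.
Total outlay = 108 × $7,413.42 + $16,200.00 = $816,849.36.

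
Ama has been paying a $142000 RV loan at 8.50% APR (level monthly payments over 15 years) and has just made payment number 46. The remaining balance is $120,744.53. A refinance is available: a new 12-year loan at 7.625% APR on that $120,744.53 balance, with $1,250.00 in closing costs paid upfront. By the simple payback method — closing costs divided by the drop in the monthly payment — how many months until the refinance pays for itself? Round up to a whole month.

11 months

Current payment = 142,000 × 8.5%/12 / (1 − (1+0.0070833)^−180) = $1,398.33.
Refinanced payment = 120,744.53 × 0.0063542 / (1 − (1+0.0063542)^−144) = $1,282.30.
Monthly savings = $1,398.33 − $1,282.30 = $116.03.
Break-even = $1,250.00 / $116.03 = 10.77 → 11 months.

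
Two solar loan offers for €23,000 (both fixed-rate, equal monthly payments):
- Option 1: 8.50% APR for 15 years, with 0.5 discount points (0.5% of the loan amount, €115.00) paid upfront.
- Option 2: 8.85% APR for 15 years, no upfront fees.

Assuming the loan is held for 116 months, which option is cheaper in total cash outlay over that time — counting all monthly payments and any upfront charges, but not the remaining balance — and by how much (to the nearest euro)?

Option 1: at 8.50% the monthly rate is 0.0070833, so the payment is 23,000 × 0.0070833 / (1 − 1.0070833^−180) = €226.49.
Option 2: monthly rate = 8.85%/12 = 0.0073750; payment = 23,000 × 0.0073750 / (1 − (1+0.0073750)^−180) = €231.23.
Over 116 months: Option 1 costs 116 × €226.49 + €115.00 = €26,387.84; Option 2 costs 116 × €231.23 = €26,822.68.
Option 1 is cheaper by €26,822.68 − €26,387.84 = €434.84.

Option 1 by €435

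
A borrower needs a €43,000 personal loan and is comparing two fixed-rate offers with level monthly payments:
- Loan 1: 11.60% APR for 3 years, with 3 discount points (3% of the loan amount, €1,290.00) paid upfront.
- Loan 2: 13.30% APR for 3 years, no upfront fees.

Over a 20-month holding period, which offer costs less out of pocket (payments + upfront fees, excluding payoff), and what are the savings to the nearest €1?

Loan 2 by €589

Loan 1: at 11.60% the monthly rate is 0.0096667, so the payment is 43,000 × 0.0096667 / (1 − 1.0096667^−36) = €1,420.01.
Loan 2: monthly rate = 13.3%/12 = 0.0110833; payment = 43,000 × 0.0110833 / (1 − (1+0.0110833)^−36) = €1,455.06.
Over 20 months: Loan 1 costs 20 × €1,420.01 + €1,290.00 = €29,690.20; Loan 2 costs 20 × €1,455.06 = €29,101.20.
Loan 2 is cheaper by €29,690.20 − €29,101.20 = €589.00.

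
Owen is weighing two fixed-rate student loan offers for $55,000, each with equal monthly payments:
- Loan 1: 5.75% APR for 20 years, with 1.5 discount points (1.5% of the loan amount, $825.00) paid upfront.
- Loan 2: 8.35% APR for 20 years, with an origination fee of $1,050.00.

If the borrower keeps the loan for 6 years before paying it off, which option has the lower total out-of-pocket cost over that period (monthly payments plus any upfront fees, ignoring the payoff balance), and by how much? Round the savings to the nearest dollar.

Loan 1: monthly rate = 5.75%/12 = 0.0047917; payment = 55,000 × 0.0047917 / (1 − (1+0.0047917)^−240) = $386.15.
Loan 2: monthly rate = 8.35%/12 = 0.0069583; payment = 55,000 × 0.0069583 / (1 − (1+0.0069583)^−240) = $472.09.
Over 72 months: Loan 1 costs 72 × $386.15 + $825.00 = $28,627.80; Loan 2 costs 72 × $472.09 + $1,050.00 = $35,040.48.
Loan 1 is cheaper by $35,040.48 − $28,627.80 = $6,412.68.

Loan 1 by $6,413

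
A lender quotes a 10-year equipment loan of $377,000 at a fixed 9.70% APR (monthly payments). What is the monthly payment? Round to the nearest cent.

$4,919.66

Monthly rate = 9.7%/12 = 0.0080833; payment = 377,000 × 0.0080833 / (1 − (1+0.0080833)^−120) = $4,919.66.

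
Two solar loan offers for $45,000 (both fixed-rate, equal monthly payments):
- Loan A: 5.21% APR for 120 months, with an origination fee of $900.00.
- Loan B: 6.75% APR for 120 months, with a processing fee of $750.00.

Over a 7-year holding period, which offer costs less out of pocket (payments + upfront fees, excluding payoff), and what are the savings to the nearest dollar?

Loan A by $2,772

Loan A: at 5.21% the monthly rate is 0.0043417, so the payment is 45,000 × 0.0043417 / (1 − 1.0043417^−120) = $481.93.
Loan B: at 6.75% the monthly rate is 0.0056250, so the payment is 45,000 × 0.0056250 / (1 − 1.0056250^−120) = $516.71.
Over 84 months: Loan A costs 84 × $481.93 + $900.00 = $41,382.12; Loan B costs 84 × $516.71 + $750.00 = $44,153.64.
Loan A is cheaper by $44,153.64 − $41,382.12 = $2,771.52.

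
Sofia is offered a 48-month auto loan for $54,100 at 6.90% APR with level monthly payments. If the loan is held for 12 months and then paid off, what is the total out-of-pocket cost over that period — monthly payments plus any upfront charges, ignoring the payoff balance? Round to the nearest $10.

$15,520

Monthly rate = 6.9%/12 = 0.0057500; payment = 54,100 × 0.0057500 / (1 − (1+0.0057500)^−48) = $1,292.98.
Total outlay = 12 × $1,292.98 = $15,515.76.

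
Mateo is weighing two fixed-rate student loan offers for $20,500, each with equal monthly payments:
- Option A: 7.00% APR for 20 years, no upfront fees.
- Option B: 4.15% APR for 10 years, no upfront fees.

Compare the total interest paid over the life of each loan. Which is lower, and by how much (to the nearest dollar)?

Option B by $13,063

Option A: monthly rate = 7%/12 = 0.0058333; payment = 20,500 × 0.0058333 / (1 − (1+0.0058333)^−240) = $158.94.
Total interest on Option A = 240 × $158.94 − $20,500 = $17,645.60.
Option B: at 4.15% the monthly rate is 0.0034583, so the payment is 20,500 × 0.0034583 / (1 − 1.0034583^−120) = $209.02.
Total interest on Option B = 120 × $209.02 − $20,500 = $4,582.40.
Option B is lower by $13,063.20.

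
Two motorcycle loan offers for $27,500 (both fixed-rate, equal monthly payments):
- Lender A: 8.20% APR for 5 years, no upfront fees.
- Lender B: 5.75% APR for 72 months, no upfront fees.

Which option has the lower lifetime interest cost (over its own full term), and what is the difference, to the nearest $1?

Lender A: at 8.20% the monthly rate is 0.0068333, so the payment is 27,500 × 0.0068333 / (1 − 1.0068333^−60) = $560.24.
Total interest on Lender A = 60 × $560.24 − $27,500 = $6,114.40.
Lender B: at 5.75% the monthly rate is 0.0047917, so the payment is 27,500 × 0.0047917 / (1 − 1.0047917^−72) = $452.52.
Total interest on Lender B = 72 × $452.52 − $27,500 = $5,081.44.
Lender B is lower by $1,032.96.

Lender B by $1,033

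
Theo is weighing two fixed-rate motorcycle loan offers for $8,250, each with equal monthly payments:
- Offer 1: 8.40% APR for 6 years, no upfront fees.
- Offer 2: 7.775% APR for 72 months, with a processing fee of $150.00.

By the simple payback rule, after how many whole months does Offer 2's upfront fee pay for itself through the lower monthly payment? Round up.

60 months

Offer 1: monthly rate = 8.4%/12 = 0.0070000; payment = 8,250 × 0.0070000 / (1 − (1+0.0070000)^−72) = $146.27.
Offer 2: at 7.775% the monthly rate is 0.0064792, so the payment is 8,250 × 0.0064792 / (1 − 1.0064792^−72) = $143.74.
Monthly savings = $146.27 − $143.74 = $2.53.
Break-even = $150.00 / $2.53 = 59.29 → 60 months.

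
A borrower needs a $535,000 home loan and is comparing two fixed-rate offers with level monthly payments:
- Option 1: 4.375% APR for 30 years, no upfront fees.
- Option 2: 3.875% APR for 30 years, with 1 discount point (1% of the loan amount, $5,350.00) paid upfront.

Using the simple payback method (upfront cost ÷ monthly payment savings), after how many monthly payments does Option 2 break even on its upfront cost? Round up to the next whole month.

35 months

Option 1: monthly rate = 4.375%/12 = 0.0036458; payment = 535,000 × 0.0036458 / (1 − (1+0.0036458)^−360) = $2,671.18.
Option 2: at 3.875% the monthly rate is 0.0032292, so the payment is 535,000 × 0.0032292 / (1 − 1.0032292^−360) = $2,515.77.
Monthly savings = $2,671.18 − $2,515.77 = $155.41.
Break-even = $5,350.00 / $155.41 = 34.43 → 35 months.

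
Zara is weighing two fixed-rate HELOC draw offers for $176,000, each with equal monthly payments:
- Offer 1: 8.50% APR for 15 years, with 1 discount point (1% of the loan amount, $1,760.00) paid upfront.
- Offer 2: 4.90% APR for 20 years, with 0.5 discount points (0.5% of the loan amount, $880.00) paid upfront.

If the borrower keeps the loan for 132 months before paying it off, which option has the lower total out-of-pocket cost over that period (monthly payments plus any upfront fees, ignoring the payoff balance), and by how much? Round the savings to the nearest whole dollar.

Offer 1: monthly rate = 8.5%/12 = 0.0070833; payment = 176,000 × 0.0070833 / (1 − (1+0.0070833)^−180) = $1,733.14.
Offer 2: monthly rate = 4.9%/12 = 0.0040833; payment = 176,000 × 0.0040833 / (1 − (1+0.0040833)^−240) = $1,151.82.
Over 132 months: Offer 1 costs 132 × $1,733.14 + $1,760.00 = $230,534.48; Offer 2 costs 132 × $1,151.82 + $880.00 = $152,920.24.
Offer 2 is cheaper by $230,534.48 − $152,920.24 = $77,614.24.

Offer 2 by $77,614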